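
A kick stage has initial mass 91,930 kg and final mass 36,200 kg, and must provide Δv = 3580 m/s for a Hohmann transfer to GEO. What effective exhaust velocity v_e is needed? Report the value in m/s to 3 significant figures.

v_e ≈ 3840 m/s

ln(m₀/m_f) = ln(91930/36200) = ln(2.54) = 0.9320.
v_e = Δv / ln(m₀/m_f) = 3580 / 0.9320 = 3841.3 m/s.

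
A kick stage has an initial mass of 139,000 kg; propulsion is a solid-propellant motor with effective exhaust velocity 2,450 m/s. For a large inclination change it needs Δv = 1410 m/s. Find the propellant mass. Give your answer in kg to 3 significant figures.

m₀/m_f = exp(Δv / v_e) = exp(1410 / 2450.0) = exp(0.5755) = 1.7780.
m_f = 139,000 / 1.7780 = 78,177.7 kg, so propellant = m₀ − m_f = 139,000 − 78,177.7 = 60,822.3 kg.

propellant mass ≈ 60800 kg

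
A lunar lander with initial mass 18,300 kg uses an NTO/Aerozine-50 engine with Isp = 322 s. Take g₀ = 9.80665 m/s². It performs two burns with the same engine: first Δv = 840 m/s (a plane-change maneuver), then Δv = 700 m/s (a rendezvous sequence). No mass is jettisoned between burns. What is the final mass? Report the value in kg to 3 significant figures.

final mass ≈ 11200 kg

v_e = Isp · g₀ = 322 × 9.80665 = 3157.7 m/s.
After the first burn: m = 18300 × exp(−840/3157.7) = 18300 × 0.76643 = 14,025.7 kg.
After the second burn: m = 14,025.7 × exp(−700/3157.7) = 14,025.7 × 0.80117 = 11,237 kg.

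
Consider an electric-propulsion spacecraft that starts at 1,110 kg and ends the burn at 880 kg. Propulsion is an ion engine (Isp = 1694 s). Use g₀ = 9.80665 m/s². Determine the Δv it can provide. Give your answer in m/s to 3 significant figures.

v_e = Isp · g₀ = 1694 × 9.80665 = 16612.5 m/s.
By the Tsiolkovsky rocket equation, Δv = v_e · ln(m₀/m_f) = 16612.5 × ln(1.261) = 16612.5 × 0.2322 ≈ 3857.3 m/s.

Δv ≈ 3860 m/s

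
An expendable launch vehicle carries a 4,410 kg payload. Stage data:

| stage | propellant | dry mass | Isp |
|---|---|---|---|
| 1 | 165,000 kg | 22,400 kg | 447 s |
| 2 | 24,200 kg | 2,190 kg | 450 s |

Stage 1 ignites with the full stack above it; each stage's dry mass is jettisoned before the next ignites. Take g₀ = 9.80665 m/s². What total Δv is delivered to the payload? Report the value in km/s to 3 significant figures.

Δv ≈ 13.0 km/s

Ignition mass of stage 1 = 165,000+22,400 + 24,200+2,190 + 4,410 = 218,200 kg.
Stage 1: m₀ = 218,200 kg, m_f = 218,200 − 165,000 = 53,200 kg; Δv = 447×9.80665×ln(4.102) = 4383.6×1.4114 ≈ 6187 m/s.
Stage 2: m₀ = 30,800 kg, m_f = 30,800 − 24,200 = 6,600 kg; Δv = 450×9.80665×ln(4.667) = 4413.0×1.5404 ≈ 6798 m/s.
Total Δv = 6187 + 6798 = 12985 m/s.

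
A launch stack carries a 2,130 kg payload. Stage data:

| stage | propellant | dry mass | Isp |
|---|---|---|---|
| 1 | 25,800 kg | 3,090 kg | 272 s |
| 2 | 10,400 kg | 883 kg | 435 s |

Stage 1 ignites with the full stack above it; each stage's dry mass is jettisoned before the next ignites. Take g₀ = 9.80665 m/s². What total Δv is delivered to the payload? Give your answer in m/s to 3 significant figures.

Δv ≈ 8880 m/s

Ignition mass of stage 1 = 25,800+3,090 + 10,400+883 + 2,130 = 42,303 kg.
Stage 1: m₀ = 42,303 kg, m_f = 42,303 − 25,800 = 16,503 kg; Δv = 272×9.80665×ln(2.563) = 2667.4×0.9413 ≈ 2511 m/s.
Stage 2: m₀ = 13,413 kg, m_f = 13,413 − 10,400 = 3,013 kg; Δv = 435×9.80665×ln(4.452) = 4265.9×1.4933 ≈ 6370 m/s.
Total Δv = 2511 + 6370 = 8881 m/s.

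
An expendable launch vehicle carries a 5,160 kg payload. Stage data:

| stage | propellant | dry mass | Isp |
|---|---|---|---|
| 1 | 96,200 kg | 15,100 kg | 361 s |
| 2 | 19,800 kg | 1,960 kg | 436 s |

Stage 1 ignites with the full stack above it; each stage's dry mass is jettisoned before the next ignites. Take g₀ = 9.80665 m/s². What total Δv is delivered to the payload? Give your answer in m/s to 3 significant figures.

Δv ≈ 9900 m/s

Ignition mass of stage 1 = 96,200+15,100 + 19,800+1,960 + 5,160 = 138,220 kg.
Stage 1: m₀ = 138,220 kg, m_f = 138,220 − 96,200 = 42,020 kg; Δv = 361×9.80665×ln(3.289) = 3540.2×1.1907 ≈ 4215 m/s.
Stage 2: m₀ = 26,920 kg, m_f = 26,920 − 19,800 = 7,120 kg; Δv = 436×9.80665×ln(3.781) = 4275.7×1.3300 ≈ 5687 m/s.
Total Δv = 4215 + 5687 = 9902 m/s.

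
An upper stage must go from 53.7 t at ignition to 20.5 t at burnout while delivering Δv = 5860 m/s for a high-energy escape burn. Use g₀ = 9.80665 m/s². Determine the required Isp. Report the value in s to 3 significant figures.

ln(m₀/m_f) = ln(53700/20500) = ln(2.62) = 0.9630.
Using Δv = v_e ln(m₀/m_f): v_e = Δv / ln(m₀/m_f) = 5860 / 0.9630 = 6085.2 m/s.
Isp = v_e / g₀ = 6085.2 / 9.80665 = 620.5 s.

Isp ≈ 621 s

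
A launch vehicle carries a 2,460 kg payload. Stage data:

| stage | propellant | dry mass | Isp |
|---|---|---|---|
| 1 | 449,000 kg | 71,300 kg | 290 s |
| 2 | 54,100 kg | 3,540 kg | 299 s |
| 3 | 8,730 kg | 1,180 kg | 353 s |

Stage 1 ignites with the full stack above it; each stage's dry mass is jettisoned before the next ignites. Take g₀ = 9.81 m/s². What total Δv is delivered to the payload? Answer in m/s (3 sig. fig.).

Δv ≈ 12600 m/s

Ignition mass of stage 1 = 449,000+71,300 + 54,100+3,540 + 8,730+1,180 + 2,460 = 590,310 kg.
Stage 1: m₀ = 590,310 kg, m_f = 590,310 − 449,000 = 141,310 kg; Δv = 290×9.81×ln(4.177) = 2844.9×1.4297 ≈ 4067 m/s.
Stage 2: m₀ = 70,010 kg, m_f = 70,010 − 54,100 = 15,910 kg; Δv = 299×9.81×ln(4.4) = 2933.2×1.4817 ≈ 4346 m/s.
Stage 3: m₀ = 12,370 kg, m_f = 12,370 − 8,730 = 3,640 kg; Δv = 353×9.81×ln(3.398) = 3462.9×1.2233 ≈ 4236 m/s.
Total Δv = 4067 + 4346 + 4236 = 12649 m/s.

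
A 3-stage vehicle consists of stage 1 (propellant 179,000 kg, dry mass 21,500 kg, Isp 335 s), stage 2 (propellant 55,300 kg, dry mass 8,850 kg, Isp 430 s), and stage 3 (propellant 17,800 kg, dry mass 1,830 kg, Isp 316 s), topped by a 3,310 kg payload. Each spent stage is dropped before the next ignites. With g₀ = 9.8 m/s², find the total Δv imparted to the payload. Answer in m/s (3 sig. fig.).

Ignition mass of stage 1 = 179,000+21,500 + 55,300+8,850 + 17,800+1,830 + 3,310 = 287,590 kg.
Stage 1: m₀ = 287,590 kg, m_f = 287,590 − 179,000 = 108,590 kg; Δv = 335×9.8×ln(2.648) = 3283.0×0.9740 ≈ 3197 m/s.
Stage 2: m₀ = 87,090 kg, m_f = 87,090 − 55,300 = 31,790 kg; Δv = 430×9.8×ln(2.74) = 4214.0×1.0078 ≈ 4247 m/s.
Stage 3: m₀ = 22,940 kg, m_f = 22,940 − 17,800 = 5,140 kg; Δv = 316×9.8×ln(4.463) = 3096.8×1.4958 ≈ 4632 m/s.
Total Δv = 3197 + 4247 + 4632 = 12076 m/s.

Δv ≈ 12100 m/s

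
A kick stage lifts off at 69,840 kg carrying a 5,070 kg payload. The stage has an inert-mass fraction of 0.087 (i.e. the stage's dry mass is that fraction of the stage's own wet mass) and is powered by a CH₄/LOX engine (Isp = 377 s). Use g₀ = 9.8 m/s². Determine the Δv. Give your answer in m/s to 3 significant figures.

Stage wet mass = m₀ − payload = 69,840 − 5,070 = 64,770 kg.
Stage dry mass = ε × stage wet mass = 0.087 × 64,770 = 5,634.99 kg.
Burnout mass m_f = stage dry + payload = 5,634.99 + 5,070 = 10,704.99 kg.
v_e = Isp · g₀ = 377 × 9.8 = 3694.6 m/s.
By the Tsiolkovsky rocket equation, Δv = v_e · ln(69,840/10,704.99) = 3694.6 × ln(6.524) = 3694.6 × 1.8755 ≈ 6929 m/s.

Δv ≈ 6930 m/s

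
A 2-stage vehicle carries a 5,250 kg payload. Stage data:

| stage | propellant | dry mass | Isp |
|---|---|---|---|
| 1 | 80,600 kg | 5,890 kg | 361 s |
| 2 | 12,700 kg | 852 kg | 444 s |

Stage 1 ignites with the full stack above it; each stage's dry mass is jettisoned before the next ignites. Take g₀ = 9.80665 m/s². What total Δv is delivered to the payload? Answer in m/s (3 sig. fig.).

Ignition mass of stage 1 = 80,600+5,890 + 12,700+852 + 5,250 = 105,292 kg.
Stage 1: m₀ = 105,292 kg, m_f = 105,292 − 80,600 = 24,692 kg; Δv = 361×9.80665×ln(4.264) = 3540.2×1.4503 ≈ 5134 m/s.
Stage 2: m₀ = 18,802 kg, m_f = 18,802 − 12,700 = 6,102 kg; Δv = 444×9.80665×ln(3.081) = 4354.2×1.1253 ≈ 4900 m/s.
Total Δv = 5134 + 4900 = 10034 m/s.

Δv ≈ 10000 m/s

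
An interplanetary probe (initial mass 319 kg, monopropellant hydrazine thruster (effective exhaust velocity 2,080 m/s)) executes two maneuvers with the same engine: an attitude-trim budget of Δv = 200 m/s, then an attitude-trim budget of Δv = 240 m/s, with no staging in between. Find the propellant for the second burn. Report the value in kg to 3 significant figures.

propellant for the second burn ≈ 31.6 kg

After the first burn: m = 319 × exp(−200/2080.0) = 319 × 0.90832 = 289.754 kg.
After the second burn: m = 289.754 × exp(−240/2080.0) = 289.754 × 0.89102 = 258.177 kg.
Second-burn propellant = 289.754 − 258.177 = 31.577 kg.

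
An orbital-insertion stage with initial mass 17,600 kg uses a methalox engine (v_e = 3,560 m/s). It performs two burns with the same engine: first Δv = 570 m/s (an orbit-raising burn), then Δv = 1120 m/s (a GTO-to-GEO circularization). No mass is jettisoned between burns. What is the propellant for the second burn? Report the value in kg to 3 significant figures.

After the first burn: m = 17600 × exp(−570/3560.0) = 17600 × 0.85205 = 14,996.1 kg.
After the second burn: m = 14,996.1 × exp(−1120/3560.0) = 14,996.1 × 0.73008 = 10,948.4 kg.
Second-burn propellant = 14,996.1 − 10,948.4 = 4,047.7 kg.

propellant for the second burn ≈ 4050 kg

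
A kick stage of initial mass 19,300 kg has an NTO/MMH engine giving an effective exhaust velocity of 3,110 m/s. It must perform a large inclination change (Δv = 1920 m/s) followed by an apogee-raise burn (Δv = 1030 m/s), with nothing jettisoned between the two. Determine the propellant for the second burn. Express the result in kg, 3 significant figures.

After the first burn: m = 19300 × exp(−1920/3110.0) = 19300 × 0.53936 = 10,409.6 kg.
After the second burn: m = 10,409.6 × exp(−1030/3110.0) = 10,409.6 × 0.71807 = 7,474.82 kg.
Second-burn propellant = 10,409.6 − 7,474.82 = 2,934.78 kg.

propellant for the second burn ≈ 2930 kg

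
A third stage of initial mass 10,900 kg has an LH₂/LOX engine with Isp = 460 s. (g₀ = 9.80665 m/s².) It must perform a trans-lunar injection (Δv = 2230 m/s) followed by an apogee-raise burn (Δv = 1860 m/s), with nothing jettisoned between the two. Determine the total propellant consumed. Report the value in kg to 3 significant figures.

total propellant consumed ≈ 6500 kg

v_e = Isp · g₀ = 460 × 9.80665 = 4511.1 m/s.
After the first burn: m = 10900 × exp(−2230/4511.1) = 10900 × 0.60997 = 6,648.67 kg.
After the second burn: m = 6,648.67 × exp(−1860/4511.1) = 6,648.67 × 0.66211 = 4,402.15 kg.
Total propellant = m₀ − m_final = 10900 − 4,402.15 = 6,497.85 kg.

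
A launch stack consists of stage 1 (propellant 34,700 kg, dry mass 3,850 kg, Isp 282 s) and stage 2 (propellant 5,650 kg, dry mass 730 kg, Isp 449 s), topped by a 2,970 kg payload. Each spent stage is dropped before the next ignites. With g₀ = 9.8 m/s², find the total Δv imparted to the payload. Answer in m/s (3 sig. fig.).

Ignition mass of stage 1 = 34,700+3,850 + 5,650+730 + 2,970 = 47,900 kg.
Stage 1: m₀ = 47,900 kg, m_f = 47,900 − 34,700 = 13,200 kg; Δv = 282×9.8×ln(3.629) = 2763.6×1.2889 ≈ 3562 m/s.
Stage 2: m₀ = 9,350 kg, m_f = 9,350 − 5,650 = 3,700 kg; Δv = 449×9.8×ln(2.527) = 4400.2×0.9270 ≈ 4079 m/s.
Total Δv = 3562 + 4079 = 7641 m/s.

Δv ≈ 7640 m/s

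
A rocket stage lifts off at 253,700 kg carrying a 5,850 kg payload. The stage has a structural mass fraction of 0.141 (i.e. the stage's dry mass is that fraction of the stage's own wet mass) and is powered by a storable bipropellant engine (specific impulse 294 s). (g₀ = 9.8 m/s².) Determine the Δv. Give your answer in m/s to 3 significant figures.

Stage wet mass = m₀ − payload = 253,700 − 5,850 = 247,850 kg.
Stage dry mass = ε × stage wet mass = 0.141 × 247,850 = 34,946.9 kg.
Burnout mass m_f = stage dry + payload = 34,946.9 + 5,850 = 40,796.9 kg.
v_e = Isp · g₀ = 294 × 9.8 = 2881.2 m/s.
By the Tsiolkovsky rocket equation, Δv = v_e · ln(253,700/40,796.9) = 2881.2 × ln(6.219) = 2881.2 × 1.8275 ≈ 5266 m/s.

Δv ≈ 5270 m/s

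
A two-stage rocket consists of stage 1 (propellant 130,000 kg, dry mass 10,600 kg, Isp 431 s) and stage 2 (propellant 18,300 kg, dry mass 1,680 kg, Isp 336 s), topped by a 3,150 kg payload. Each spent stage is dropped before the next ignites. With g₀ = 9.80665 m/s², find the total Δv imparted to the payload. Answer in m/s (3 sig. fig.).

Ignition mass of stage 1 = 130,000+10,600 + 18,300+1,680 + 3,150 = 163,730 kg.
Stage 1: m₀ = 163,730 kg, m_f = 163,730 − 130,000 = 33,730 kg; Δv = 431×9.80665×ln(4.854) = 4226.7×1.5798 ≈ 6677 m/s.
Stage 2: m₀ = 23,130 kg, m_f = 23,130 − 18,300 = 4,830 kg; Δv = 336×9.80665×ln(4.789) = 3295.0×1.5663 ≈ 5161 m/s.
Total Δv = 6677 + 5161 = 11838 m/s.

Δv ≈ 11800 m/s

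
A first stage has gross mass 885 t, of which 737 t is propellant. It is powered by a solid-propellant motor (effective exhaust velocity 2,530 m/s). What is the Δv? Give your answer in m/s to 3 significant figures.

Δv ≈ 4520 m/s

m_f = m₀ − m_prop = 885 − 737 = 148 t.
Rocket equation: Δv = v_e · ln(m₀/m_f) = 2530.0 × ln(5.98) = 2530.0 × 1.7884 ≈ 4524.6 m/s.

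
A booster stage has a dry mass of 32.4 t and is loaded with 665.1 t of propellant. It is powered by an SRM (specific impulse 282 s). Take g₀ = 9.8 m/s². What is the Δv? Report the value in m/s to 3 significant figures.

v_e = Isp · g₀ = 282 × 9.8 = 2763.6 m/s.
m₀ = m_dry + m_prop = 32.4 + 665.1 = 697.5 t.
Δv = v_e · ln(m₀/m_f) = 2763.6 × ln(21.53) = 2763.6 × 3.0693 ≈ 8482.4 m/s.

Δv ≈ 8480 m/s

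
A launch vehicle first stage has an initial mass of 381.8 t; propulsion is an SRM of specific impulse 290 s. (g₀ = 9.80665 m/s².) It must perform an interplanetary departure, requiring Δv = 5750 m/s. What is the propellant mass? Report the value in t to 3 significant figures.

propellant mass ≈ 331 t

v_e = Isp · g₀ = 290 × 9.80665 = 2843.9 m/s.
By the Tsiolkovsky rocket equation, m₀/m_f = exp(Δv / v_e) = exp(5750 / 2843.9) = exp(2.0219) = 7.5523.
m_f = 381.8 / 7.5523 = 50.5541 t, so propellant = m₀ − m_f = 381.8 − 50.5541 = 331.2459 t.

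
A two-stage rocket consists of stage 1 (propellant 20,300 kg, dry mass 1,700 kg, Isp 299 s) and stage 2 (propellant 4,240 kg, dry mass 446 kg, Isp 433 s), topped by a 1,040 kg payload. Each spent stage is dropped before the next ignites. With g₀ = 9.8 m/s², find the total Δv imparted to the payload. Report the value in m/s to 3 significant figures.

Ignition mass of stage 1 = 20,300+1,700 + 4,240+446 + 1,040 = 27,726 kg.
Stage 1: m₀ = 27,726 kg, m_f = 27,726 − 20,300 = 7,426 kg; Δv = 299×9.8×ln(3.734) = 2930.2×1.3174 ≈ 3860 m/s.
Stage 2: m₀ = 5,726 kg, m_f = 5,726 − 4,240 = 1,486 kg; Δv = 433×9.8×ln(3.853) = 4243.4×1.3489 ≈ 5724 m/s.
Total Δv = 3860 + 5724 = 9584 m/s.

Δv ≈ 9580 m/s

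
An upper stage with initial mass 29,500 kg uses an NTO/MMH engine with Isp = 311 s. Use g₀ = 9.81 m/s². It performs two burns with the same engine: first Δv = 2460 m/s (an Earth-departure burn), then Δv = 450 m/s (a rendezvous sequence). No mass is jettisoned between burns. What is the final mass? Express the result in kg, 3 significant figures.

final mass ≈ 11400 kg

v_e = Isp · g₀ = 311 × 9.81 = 3050.9 m/s.
After the first burn: m = 29500 × exp(−2460/3050.9) = 29500 × 0.44650 = 13,171.8 kg.
After the second burn: m = 13,171.8 × exp(−450/3050.9) = 13,171.8 × 0.86287 = 11,365.6 kg.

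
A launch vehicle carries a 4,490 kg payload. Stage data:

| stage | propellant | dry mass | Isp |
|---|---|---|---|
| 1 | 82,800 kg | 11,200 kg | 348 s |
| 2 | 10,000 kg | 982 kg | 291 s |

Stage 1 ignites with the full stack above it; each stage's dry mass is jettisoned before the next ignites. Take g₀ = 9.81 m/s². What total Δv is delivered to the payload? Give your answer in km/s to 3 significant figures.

Ignition mass of stage 1 = 82,800+11,200 + 10,000+982 + 4,490 = 109,472 kg.
Stage 1: m₀ = 109,472 kg, m_f = 109,472 − 82,800 = 26,672 kg; Δv = 348×9.81×ln(4.104) = 3413.9×1.4121 ≈ 4821 m/s.
Stage 2: m₀ = 15,472 kg, m_f = 15,472 − 10,000 = 5,472 kg; Δv = 291×9.81×ln(2.827) = 2854.7×1.0394 ≈ 2967 m/s.
Total Δv = 4821 + 2967 = 7788 m/s.

Δv ≈ 7.79 km/s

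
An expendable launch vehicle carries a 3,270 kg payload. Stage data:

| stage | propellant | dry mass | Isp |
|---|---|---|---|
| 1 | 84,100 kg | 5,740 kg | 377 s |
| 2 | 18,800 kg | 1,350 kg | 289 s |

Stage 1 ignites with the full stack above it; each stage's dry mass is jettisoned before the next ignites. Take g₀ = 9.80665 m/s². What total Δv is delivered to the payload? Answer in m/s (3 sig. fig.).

Ignition mass of stage 1 = 84,100+5,740 + 18,800+1,350 + 3,270 = 113,260 kg.
Stage 1: m₀ = 113,260 kg, m_f = 113,260 − 84,100 = 29,160 kg; Δv = 377×9.80665×ln(3.884) = 3697.1×1.3569 ≈ 5017 m/s.
Stage 2: m₀ = 23,420 kg, m_f = 23,420 − 18,800 = 4,620 kg; Δv = 289×9.80665×ln(5.069) = 2834.1×1.6232 ≈ 4600 m/s.
Total Δv = 5017 + 4600 = 9617 m/s.

Δv ≈ 9620 m/s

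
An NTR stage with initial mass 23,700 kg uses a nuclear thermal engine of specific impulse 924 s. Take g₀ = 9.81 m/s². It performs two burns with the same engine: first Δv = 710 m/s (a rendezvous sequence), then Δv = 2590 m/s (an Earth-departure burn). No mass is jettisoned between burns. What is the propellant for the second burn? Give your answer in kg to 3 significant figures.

propellant for the second burn ≈ 5450 kg

v_e = Isp · g₀ = 924 × 9.81 = 9064.4 m/s.
After the first burn: m = 23700 × exp(−710/9064.4) = 23700 × 0.92466 = 21,914.4 kg.
After the second burn: m = 21,914.4 × exp(−2590/9064.4) = 21,914.4 × 0.75146 = 16,467.8 kg.
Second-burn propellant = 21,914.4 − 16,467.8 = 5,446.6 kg.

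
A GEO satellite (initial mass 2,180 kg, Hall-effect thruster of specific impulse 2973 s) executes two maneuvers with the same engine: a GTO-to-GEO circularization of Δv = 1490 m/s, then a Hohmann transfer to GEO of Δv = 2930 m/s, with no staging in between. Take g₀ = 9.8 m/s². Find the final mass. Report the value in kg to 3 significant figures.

final mass ≈ 1870 kg

v_e = Isp · g₀ = 2973 × 9.8 = 29135.4 m/s.
After the first burn: m = 2180 × exp(−1490/29135.4) = 2180 × 0.95015 = 2,071.33 kg.
After the second burn: m = 2,071.33 × exp(−2930/29135.4) = 2,071.33 × 0.90433 = 1,873.17 kg.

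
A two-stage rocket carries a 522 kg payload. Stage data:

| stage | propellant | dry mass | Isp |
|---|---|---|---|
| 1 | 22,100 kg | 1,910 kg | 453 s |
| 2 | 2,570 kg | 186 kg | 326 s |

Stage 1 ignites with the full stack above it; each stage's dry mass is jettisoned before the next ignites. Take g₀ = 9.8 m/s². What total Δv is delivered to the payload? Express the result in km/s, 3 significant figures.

Δv ≈ 12.3 km/s

Ignition mass of stage 1 = 22,100+1,910 + 2,570+186 + 522 = 27,288 kg.
Stage 1: m₀ = 27,288 kg, m_f = 27,288 − 22,100 = 5,188 kg; Δv = 453×9.8×ln(5.26) = 4439.4×1.6601 ≈ 7370 m/s.
Stage 2: m₀ = 3,278 kg, m_f = 3,278 − 2,570 = 708 kg; Δv = 326×9.8×ln(4.63) = 3194.8×1.5325 ≈ 4896 m/s.
Total Δv = 7370 + 4896 = 12266 m/s.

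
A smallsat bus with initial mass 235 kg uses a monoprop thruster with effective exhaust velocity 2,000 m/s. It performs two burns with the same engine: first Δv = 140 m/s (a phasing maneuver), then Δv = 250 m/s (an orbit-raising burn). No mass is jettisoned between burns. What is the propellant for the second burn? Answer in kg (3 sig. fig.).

After the first burn: m = 235 × exp(−140/2000.0) = 235 × 0.93239 = 219.112 kg.
After the second burn: m = 219.112 × exp(−250/2000.0) = 219.112 × 0.88250 = 193.366 kg.
Second-burn propellant = 219.112 − 193.366 = 25.746 kg.

propellant for the second burn ≈ 25.7 kg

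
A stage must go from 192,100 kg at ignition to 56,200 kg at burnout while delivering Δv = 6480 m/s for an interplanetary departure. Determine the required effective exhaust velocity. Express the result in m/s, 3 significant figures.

v_e ≈ 5270 m/s

ln(m₀/m_f) = ln(192100/56200) = ln(3.418) = 1.2291.
v_e = Δv / ln(m₀/m_f) = 6480 / 1.2291 = 5272.2 m/s.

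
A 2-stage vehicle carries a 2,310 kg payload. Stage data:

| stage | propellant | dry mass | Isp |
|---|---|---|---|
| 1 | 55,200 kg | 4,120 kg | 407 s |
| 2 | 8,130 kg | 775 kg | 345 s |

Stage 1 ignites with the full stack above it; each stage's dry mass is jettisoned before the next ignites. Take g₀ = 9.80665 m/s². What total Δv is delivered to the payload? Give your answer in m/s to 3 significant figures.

Δv ≈ 10500 m/s

Ignition mass of stage 1 = 55,200+4,120 + 8,130+775 + 2,310 = 70,535 kg.
Stage 1: m₀ = 70,535 kg, m_f = 70,535 − 55,200 = 15,335 kg; Δv = 407×9.80665×ln(4.6) = 3991.3×1.5260 ≈ 6091 m/s.
Stage 2: m₀ = 11,215 kg, m_f = 11,215 − 8,130 = 3,085 kg; Δv = 345×9.80665×ln(3.635) = 3383.3×1.2907 ≈ 4367 m/s.
Total Δv = 6091 + 4367 = 10458 m/s.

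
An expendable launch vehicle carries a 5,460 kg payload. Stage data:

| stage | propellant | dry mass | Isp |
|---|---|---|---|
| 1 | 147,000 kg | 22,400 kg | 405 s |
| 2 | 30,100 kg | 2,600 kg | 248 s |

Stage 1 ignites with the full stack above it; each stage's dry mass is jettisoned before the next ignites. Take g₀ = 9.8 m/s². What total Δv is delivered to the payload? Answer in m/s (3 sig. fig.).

Ignition mass of stage 1 = 147,000+22,400 + 30,100+2,600 + 5,460 = 207,560 kg.
Stage 1: m₀ = 207,560 kg, m_f = 207,560 − 147,000 = 60,560 kg; Δv = 405×9.8×ln(3.427) = 3969.0×1.2318 ≈ 4889 m/s.
Stage 2: m₀ = 38,160 kg, m_f = 38,160 − 30,100 = 8,060 kg; Δv = 248×9.8×ln(4.734) = 2430.4×1.5549 ≈ 3779 m/s.
Total Δv = 4889 + 3779 = 8668 m/s.

Δv ≈ 8670 m/s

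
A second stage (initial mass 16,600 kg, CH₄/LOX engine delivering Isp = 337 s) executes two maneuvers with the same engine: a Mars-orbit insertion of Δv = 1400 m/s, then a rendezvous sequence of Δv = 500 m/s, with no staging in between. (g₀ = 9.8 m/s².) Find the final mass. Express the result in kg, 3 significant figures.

v_e = Isp · g₀ = 337 × 9.8 = 3302.6 m/s.
After the first burn: m = 16600 × exp(−1400/3302.6) = 16600 × 0.65448 = 10,864.4 kg.
After the second burn: m = 10,864.4 × exp(−500/3302.6) = 10,864.4 × 0.85951 = 9,338.06 kg.

final mass ≈ 9340 kg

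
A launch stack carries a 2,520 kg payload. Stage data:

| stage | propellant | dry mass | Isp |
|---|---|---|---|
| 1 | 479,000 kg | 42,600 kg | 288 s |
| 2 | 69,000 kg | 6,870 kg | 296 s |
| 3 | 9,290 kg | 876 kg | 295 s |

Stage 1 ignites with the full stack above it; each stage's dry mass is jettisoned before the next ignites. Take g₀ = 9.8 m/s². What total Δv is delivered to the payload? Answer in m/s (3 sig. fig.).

Δv ≈ 12500 m/s

Ignition mass of stage 1 = 479,000+42,600 + 69,000+6,870 + 9,290+876 + 2,520 = 610,156 kg.
Stage 1: m₀ = 610,156 kg, m_f = 610,156 − 479,000 = 131,156 kg; Δv = 288×9.8×ln(4.652) = 2822.4×1.5373 ≈ 4339 m/s.
Stage 2: m₀ = 88,556 kg, m_f = 88,556 − 69,000 = 19,556 kg; Δv = 296×9.8×ln(4.528) = 2900.8×1.5104 ≈ 4381 m/s.
Stage 3: m₀ = 12,686 kg, m_f = 12,686 − 9,290 = 3,396 kg; Δv = 295×9.8×ln(3.736) = 2891.0×1.3179 ≈ 3810 m/s.
Total Δv = 4339 + 4381 + 3810 = 12530 m/s.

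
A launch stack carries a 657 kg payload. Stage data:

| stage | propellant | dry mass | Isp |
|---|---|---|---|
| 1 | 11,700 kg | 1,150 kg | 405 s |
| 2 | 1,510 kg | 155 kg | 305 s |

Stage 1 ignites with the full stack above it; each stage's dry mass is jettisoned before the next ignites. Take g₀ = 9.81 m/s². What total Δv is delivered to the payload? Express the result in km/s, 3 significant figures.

Δv ≈ 9.00 km/s

Ignition mass of stage 1 = 11,700+1,150 + 1,510+155 + 657 = 15,172 kg.
Stage 1: m₀ = 15,172 kg, m_f = 15,172 − 11,700 = 3,472 kg; Δv = 405×9.81×ln(4.37) = 3973.1×1.4747 ≈ 5859 m/s.
Stage 2: m₀ = 2,322 kg, m_f = 2,322 − 1,510 = 812 kg; Δv = 305×9.81×ln(2.86) = 2992.1×1.0507 ≈ 3144 m/s.
Total Δv = 5859 + 3144 = 9003 m/s.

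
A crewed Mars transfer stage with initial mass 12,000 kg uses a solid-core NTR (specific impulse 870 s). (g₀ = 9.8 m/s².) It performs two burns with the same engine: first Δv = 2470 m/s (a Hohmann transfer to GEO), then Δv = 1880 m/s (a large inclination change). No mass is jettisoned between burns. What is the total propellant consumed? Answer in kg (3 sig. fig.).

total propellant consumed ≈ 4800 kg

v_e = Isp · g₀ = 870 × 9.8 = 8526.0 m/s.
After the first burn: m = 12000 × exp(−2470/8526.0) = 12000 × 0.74849 = 8,981.88 kg.
After the second burn: m = 8,981.88 × exp(−1880/8526.0) = 8,981.88 × 0.80212 = 7,204.55 kg.
Total propellant = m₀ − m_final = 12000 − 7,204.55 = 4,795.45 kg.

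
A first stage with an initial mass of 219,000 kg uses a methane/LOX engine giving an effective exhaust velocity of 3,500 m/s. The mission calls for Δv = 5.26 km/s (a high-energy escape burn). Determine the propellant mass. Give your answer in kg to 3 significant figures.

m₀/m_f = exp(Δv / v_e) = exp(5260 / 3500.0) = exp(1.5029) = 4.4945.
m_f = 219,000 / 4.4945 = 48,726.2 kg, so propellant = m₀ − m_f = 219,000 − 48,726.2 = 170,273.8 kg.

propellant mass ≈ 170000 kg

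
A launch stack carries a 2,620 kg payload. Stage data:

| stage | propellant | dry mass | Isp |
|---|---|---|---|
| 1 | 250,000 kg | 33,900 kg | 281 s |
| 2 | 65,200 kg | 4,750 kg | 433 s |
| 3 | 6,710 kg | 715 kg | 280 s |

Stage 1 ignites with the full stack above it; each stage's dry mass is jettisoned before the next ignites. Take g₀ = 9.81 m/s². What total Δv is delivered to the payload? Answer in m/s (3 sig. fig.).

Ignition mass of stage 1 = 250,000+33,900 + 65,200+4,750 + 6,710+715 + 2,620 = 363,895 kg.
Stage 1: m₀ = 363,895 kg, m_f = 363,895 − 250,000 = 113,895 kg; Δv = 281×9.81×ln(3.195) = 2756.6×1.1616 ≈ 3202 m/s.
Stage 2: m₀ = 79,995 kg, m_f = 79,995 − 65,200 = 14,795 kg; Δv = 433×9.81×ln(5.407) = 4247.7×1.6877 ≈ 7169 m/s.
Stage 3: m₀ = 10,045 kg, m_f = 10,045 − 6,710 = 3,335 kg; Δv = 280×9.81×ln(3.012) = 2746.8×1.1026 ≈ 3029 m/s.
Total Δv = 3202 + 7169 + 3029 = 13400 m/s.

Δv ≈ 13400 m/s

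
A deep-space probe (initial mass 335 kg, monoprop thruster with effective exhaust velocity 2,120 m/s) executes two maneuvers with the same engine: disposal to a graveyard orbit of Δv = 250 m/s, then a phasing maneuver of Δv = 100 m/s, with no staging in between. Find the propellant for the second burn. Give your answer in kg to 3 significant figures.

propellant for the second burn ≈ 13.7 kg

After the first burn: m = 335 × exp(−250/2120.0) = 335 × 0.88876 = 297.735 kg.
After the second burn: m = 297.735 × exp(−100/2120.0) = 297.735 × 0.95393 = 284.018 kg.
Second-burn propellant = 297.735 − 284.018 = 13.717 kg.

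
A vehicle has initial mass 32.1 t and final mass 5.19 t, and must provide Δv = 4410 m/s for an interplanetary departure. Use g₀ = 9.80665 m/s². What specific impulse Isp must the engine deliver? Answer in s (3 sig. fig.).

Isp ≈ 247 s

ln(m₀/m_f) = ln(32100/5190) = ln(6.185) = 1.8221.
v_e = Δv / ln(m₀/m_f) = 4410 / 1.8221 = 2420.3 m/s.
Isp = v_e / g₀ = 2420.3 / 9.80665 = 246.8 s.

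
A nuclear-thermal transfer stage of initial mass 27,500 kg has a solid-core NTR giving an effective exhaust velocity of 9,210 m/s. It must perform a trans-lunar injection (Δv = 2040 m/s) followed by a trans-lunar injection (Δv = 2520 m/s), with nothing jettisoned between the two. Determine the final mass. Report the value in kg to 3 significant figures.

final mass ≈ 16800 kg

After the first burn: m = 27500 × exp(−2040/9210.0) = 27500 × 0.80132 = 22,036.3 kg.
After the second burn: m = 22,036.3 × exp(−2520/9210.0) = 22,036.3 × 0.76062 = 16,761.3 kg.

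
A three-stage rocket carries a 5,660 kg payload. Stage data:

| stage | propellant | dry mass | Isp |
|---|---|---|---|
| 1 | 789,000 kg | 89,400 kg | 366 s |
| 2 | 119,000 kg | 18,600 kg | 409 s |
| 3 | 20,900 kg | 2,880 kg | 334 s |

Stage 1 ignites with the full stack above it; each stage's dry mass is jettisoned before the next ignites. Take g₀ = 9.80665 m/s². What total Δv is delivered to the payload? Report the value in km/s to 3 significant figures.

Ignition mass of stage 1 = 789,000+89,400 + 119,000+18,600 + 20,900+2,880 + 5,660 = 1,045,440 kg.
Stage 1: m₀ = 1,045,440 kg, m_f = 1,045,440 − 789,000 = 256,440 kg; Δv = 366×9.80665×ln(4.077) = 3589.2×1.4053 ≈ 5044 m/s.
Stage 2: m₀ = 167,040 kg, m_f = 167,040 − 119,000 = 48,040 kg; Δv = 409×9.80665×ln(3.477) = 4010.9×1.2462 ≈ 4998 m/s.
Stage 3: m₀ = 29,440 kg, m_f = 29,440 − 20,900 = 8,540 kg; Δv = 334×9.80665×ln(3.447) = 3275.4×1.2376 ≈ 4054 m/s.
Total Δv = 5044 + 4998 + 4054 = 14096 m/s.

Δv ≈ 14.1 km/s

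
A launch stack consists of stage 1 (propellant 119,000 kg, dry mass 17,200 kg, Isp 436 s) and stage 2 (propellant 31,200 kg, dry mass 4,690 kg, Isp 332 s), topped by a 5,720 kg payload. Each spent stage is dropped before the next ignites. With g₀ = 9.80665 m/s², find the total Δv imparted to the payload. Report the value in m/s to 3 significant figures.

Δv ≈ 9240 m/s

Ignition mass of stage 1 = 119,000+17,200 + 31,200+4,690 + 5,720 = 177,810 kg.
Stage 1: m₀ = 177,810 kg, m_f = 177,810 − 119,000 = 58,810 kg; Δv = 436×9.80665×ln(3.023) = 4275.7×1.1064 ≈ 4731 m/s.
Stage 2: m₀ = 41,610 kg, m_f = 41,610 − 31,200 = 10,410 kg; Δv = 332×9.80665×ln(3.997) = 3255.8×1.3856 ≈ 4511 m/s.
Total Δv = 4731 + 4511 = 9242 m/s.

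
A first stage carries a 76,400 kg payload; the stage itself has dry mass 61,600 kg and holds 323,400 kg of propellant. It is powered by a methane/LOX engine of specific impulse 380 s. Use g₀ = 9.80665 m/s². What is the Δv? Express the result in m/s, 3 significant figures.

Δv ≈ 4500 m/s

v_e = Isp · g₀ = 380 × 9.80665 = 3726.5 m/s.
m₀ = payload + dry + propellant = 76,400 + 61,600 + 323,400 = 461,400 kg.
m_f = payload + dry = 76,400 + 61,600 = 138,000 kg.
Δv = v_e · ln(m₀/m_f) = 3726.5 × ln(3.343) = 3726.5 × 1.2070 ≈ 4498.0 m/s.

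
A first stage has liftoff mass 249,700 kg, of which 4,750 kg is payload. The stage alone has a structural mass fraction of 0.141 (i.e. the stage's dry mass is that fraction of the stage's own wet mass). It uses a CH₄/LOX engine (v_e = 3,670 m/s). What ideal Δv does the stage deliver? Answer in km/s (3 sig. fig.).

Stage wet mass = m₀ − payload = 249,700 − 4,750 = 244,950 kg.
Stage dry mass = ε × stage wet mass = 0.141 × 244,950 = 34,538 kg.
Burnout mass m_f = stage dry + payload = 34,538 + 4,750 = 39,288 kg.
Using Δv = v_e ln(m₀/m_f): Δv = v_e · ln(249,700/39,288) = 3670.0 × ln(6.356) = 3670.0 × 1.8493 ≈ 6787 m/s.

Δv ≈ 6.79 km/s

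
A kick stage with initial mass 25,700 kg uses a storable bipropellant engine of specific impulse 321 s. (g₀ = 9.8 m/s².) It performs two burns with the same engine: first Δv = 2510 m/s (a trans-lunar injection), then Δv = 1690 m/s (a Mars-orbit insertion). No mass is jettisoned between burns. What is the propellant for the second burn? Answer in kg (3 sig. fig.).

v_e = Isp · g₀ = 321 × 9.8 = 3145.8 m/s.
After the first burn: m = 25700 × exp(−2510/3145.8) = 25700 × 0.45028 = 11,572.2 kg.
After the second burn: m = 11,572.2 × exp(−1690/3145.8) = 11,572.2 × 0.58437 = 6,762.45 kg.
Second-burn propellant = 11,572.2 − 6,762.45 = 4,809.75 kg.

propellant for the second burn ≈ 4810 kg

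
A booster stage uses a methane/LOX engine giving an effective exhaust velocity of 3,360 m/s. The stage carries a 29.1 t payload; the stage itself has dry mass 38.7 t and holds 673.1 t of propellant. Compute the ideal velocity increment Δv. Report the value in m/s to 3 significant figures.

m₀ = payload + dry + propellant = 29.1 + 38.7 + 673.1 = 740.9 t.
m_f = payload + dry = 29.1 + 38.7 = 67.8 t.
From the ideal rocket equation, Δv = v_e · ln(m₀/m_f) = 3360.0 × ln(10.93) = 3360.0 × 2.3913 ≈ 8034.8 m/s.

Δv ≈ 8030 m/s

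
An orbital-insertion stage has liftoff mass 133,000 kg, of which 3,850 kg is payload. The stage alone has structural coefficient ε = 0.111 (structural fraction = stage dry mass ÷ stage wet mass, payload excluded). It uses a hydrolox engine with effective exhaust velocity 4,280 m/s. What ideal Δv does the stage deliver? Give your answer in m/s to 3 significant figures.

Δv ≈ 8520 m/s

Stage wet mass = m₀ − payload = 133,000 − 3,850 = 129,150 kg.
Stage dry mass = ε × stage wet mass = 0.111 × 129,150 = 14,335.7 kg.
Burnout mass m_f = stage dry + payload = 14,335.7 + 3,850 = 18,185.7 kg.
Rocket equation: Δv = v_e · ln(133,000/18,185.7) = 4280.0 × ln(7.313) = 4280.0 × 1.9897 ≈ 8516 m/s.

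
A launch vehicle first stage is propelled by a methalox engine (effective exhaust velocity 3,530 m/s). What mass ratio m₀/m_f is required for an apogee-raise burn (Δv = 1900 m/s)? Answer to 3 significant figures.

mass ratio ≈ 1.71

m₀/m_f = exp(Δv / v_e) = exp(1900 / 3530.0) = exp(0.5382) = 1.7130.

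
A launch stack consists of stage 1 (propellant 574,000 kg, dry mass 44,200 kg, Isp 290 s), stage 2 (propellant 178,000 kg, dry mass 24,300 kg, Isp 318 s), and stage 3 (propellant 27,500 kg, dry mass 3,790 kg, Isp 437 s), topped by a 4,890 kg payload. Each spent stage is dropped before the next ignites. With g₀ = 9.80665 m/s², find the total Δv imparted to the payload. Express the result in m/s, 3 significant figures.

Ignition mass of stage 1 = 574,000+44,200 + 178,000+24,300 + 27,500+3,790 + 4,890 = 856,680 kg.
Stage 1: m₀ = 856,680 kg, m_f = 856,680 − 574,000 = 282,680 kg; Δv = 290×9.80665×ln(3.031) = 2843.9×1.1087 ≈ 3153 m/s.
Stage 2: m₀ = 238,480 kg, m_f = 238,480 − 178,000 = 60,480 kg; Δv = 318×9.80665×ln(3.943) = 3118.5×1.3720 ≈ 4279 m/s.
Stage 3: m₀ = 36,180 kg, m_f = 36,180 − 27,500 = 8,680 kg; Δv = 437×9.80665×ln(4.168) = 4285.5×1.4275 ≈ 6117 m/s.
Total Δv = 3153 + 4279 + 6117 = 13549 m/s.

Δv ≈ 13500 m/s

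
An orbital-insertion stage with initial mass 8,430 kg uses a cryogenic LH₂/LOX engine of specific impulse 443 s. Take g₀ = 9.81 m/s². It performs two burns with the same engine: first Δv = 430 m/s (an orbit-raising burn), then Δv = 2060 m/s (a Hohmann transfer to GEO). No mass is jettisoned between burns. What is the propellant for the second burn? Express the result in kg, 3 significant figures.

propellant for the second burn ≈ 2880 kg

v_e = Isp · g₀ = 443 × 9.81 = 4345.8 m/s.
After the first burn: m = 8430 × exp(−430/4345.8) = 8430 × 0.90579 = 7,635.81 kg.
After the second burn: m = 7,635.81 × exp(−2060/4345.8) = 7,635.81 × 0.62250 = 4,753.29 kg.
Second-burn propellant = 7,635.81 − 4,753.29 = 2,882.52 kg.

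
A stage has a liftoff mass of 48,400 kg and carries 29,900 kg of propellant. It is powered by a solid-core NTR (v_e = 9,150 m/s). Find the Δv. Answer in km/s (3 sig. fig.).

Δv ≈ 8.80 km/s

m_f = m₀ − m_prop = 48,400 − 29,900 = 18,500 kg.
Rocket equation: Δv = v_e · ln(m₀/m_f) = 9150.0 × ln(2.616) = 9150.0 × 0.9617 ≈ 8799.8 m/s.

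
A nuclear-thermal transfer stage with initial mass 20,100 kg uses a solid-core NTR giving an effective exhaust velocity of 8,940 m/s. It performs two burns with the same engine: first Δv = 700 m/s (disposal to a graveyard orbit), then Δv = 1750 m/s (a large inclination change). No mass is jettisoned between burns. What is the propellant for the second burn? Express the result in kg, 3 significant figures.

After the first burn: m = 20100 × exp(−700/8940.0) = 20100 × 0.92469 = 18,586.3 kg.
After the second burn: m = 18,586.3 × exp(−1750/8940.0) = 18,586.3 × 0.82222 = 15,282 kg.
Second-burn propellant = 18,586.3 − 15,282 = 3,304.3 kg.

propellant for the second burn ≈ 3300 kg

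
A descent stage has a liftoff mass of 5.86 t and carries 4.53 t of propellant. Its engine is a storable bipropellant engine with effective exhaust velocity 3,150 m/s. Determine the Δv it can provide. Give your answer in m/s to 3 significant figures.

m_f = m₀ − m_prop = 5.86 − 4.53 = 1.33 t.
Using Δv = v_e ln(m₀/m_f): Δv = v_e · ln(m₀/m_f) = 3150.0 × ln(4.406) = 3150.0 × 1.4830 ≈ 4671.4 m/s.

Δv ≈ 4670 m/s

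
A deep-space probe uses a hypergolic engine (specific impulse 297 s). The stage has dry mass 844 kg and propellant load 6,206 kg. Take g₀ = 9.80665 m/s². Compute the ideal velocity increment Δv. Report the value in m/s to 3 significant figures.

Δv ≈ 6180 m/s

v_e = Isp · g₀ = 297 × 9.80665 = 2912.6 m/s.
m₀ = m_dry + m_prop = 844 + 6,206 = 7,050 kg.
Δv = v_e · ln(m₀/m_f) = 2912.6 × ln(8.353) = 2912.6 × 2.1226 ≈ 6182.3 m/s.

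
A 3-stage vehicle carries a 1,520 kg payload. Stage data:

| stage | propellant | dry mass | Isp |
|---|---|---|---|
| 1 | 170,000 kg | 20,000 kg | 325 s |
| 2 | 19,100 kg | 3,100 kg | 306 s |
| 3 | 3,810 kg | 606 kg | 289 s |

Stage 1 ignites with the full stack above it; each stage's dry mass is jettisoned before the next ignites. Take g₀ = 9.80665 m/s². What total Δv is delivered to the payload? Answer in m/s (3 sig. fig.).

Ignition mass of stage 1 = 170,000+20,000 + 19,100+3,100 + 3,810+606 + 1,520 = 218,136 kg.
Stage 1: m₀ = 218,136 kg, m_f = 218,136 − 170,000 = 48,136 kg; Δv = 325×9.80665×ln(4.532) = 3187.2×1.5111 ≈ 4816 m/s.
Stage 2: m₀ = 28,136 kg, m_f = 28,136 − 19,100 = 9,036 kg; Δv = 306×9.80665×ln(3.114) = 3000.8×1.1358 ≈ 3408 m/s.
Stage 3: m₀ = 5,936 kg, m_f = 5,936 − 3,810 = 2,126 kg; Δv = 289×9.80665×ln(2.792) = 2834.1×1.0268 ≈ 2910 m/s.
Total Δv = 4816 + 3408 + 2910 = 11134 m/s.

Δv ≈ 11100 m/s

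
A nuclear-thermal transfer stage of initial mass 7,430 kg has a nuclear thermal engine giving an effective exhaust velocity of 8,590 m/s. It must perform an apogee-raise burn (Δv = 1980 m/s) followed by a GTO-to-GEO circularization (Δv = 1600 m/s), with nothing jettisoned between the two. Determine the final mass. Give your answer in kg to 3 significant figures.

After the first burn: m = 7430 × exp(−1980/8590.0) = 7430 × 0.79414 = 5,900.46 kg.
After the second burn: m = 5,900.46 × exp(−1600/8590.0) = 5,900.46 × 0.83006 = 4,897.74 kg.

final mass ≈ 4900 kg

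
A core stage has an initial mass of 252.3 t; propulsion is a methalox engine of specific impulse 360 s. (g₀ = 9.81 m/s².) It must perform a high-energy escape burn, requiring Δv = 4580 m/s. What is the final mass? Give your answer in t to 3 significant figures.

v_e = Isp · g₀ = 360 × 9.81 = 3531.6 m/s.
By the Tsiolkovsky rocket equation, m₀/m_f = exp(Δv / v_e) = exp(4580 / 3531.6) = exp(1.2969) = 3.6578.
m_f = m₀ / 3.6578 = 252.3 / 3.6578 = 68.9759 t.

final mass ≈ 69.0 t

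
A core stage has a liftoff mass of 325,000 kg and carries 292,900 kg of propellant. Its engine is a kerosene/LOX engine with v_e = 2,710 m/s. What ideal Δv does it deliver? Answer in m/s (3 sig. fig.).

Δv ≈ 6270 m/s

m_f = m₀ − m_prop = 325,000 − 292,900 = 32,100 kg.
From the ideal rocket equation, Δv = v_e · ln(m₀/m_f) = 2710.0 × ln(10.12) = 2710.0 × 2.3150 ≈ 6273.6 m/s.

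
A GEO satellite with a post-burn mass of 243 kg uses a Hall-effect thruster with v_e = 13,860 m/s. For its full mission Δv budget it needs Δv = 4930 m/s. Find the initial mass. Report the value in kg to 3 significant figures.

m₀/m_f = exp(Δv / v_e) = exp(4930 / 13860.0) = exp(0.3557) = 1.4272.
m₀ = m_f × 1.4272 = 243 × 1.4272 = 346.81 kg.

initial mass ≈ 347 kg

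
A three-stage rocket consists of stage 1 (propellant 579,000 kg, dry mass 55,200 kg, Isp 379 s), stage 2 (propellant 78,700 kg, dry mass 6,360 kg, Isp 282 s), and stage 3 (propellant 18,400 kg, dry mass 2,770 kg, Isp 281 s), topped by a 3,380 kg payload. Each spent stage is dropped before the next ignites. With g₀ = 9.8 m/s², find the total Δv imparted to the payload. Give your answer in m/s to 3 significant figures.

Ignition mass of stage 1 = 579,000+55,200 + 78,700+6,360 + 18,400+2,770 + 3,380 = 743,810 kg.
Stage 1: m₀ = 743,810 kg, m_f = 743,810 − 579,000 = 164,810 kg; Δv = 379×9.8×ln(4.513) = 3714.2×1.5070 ≈ 5597 m/s.
Stage 2: m₀ = 109,610 kg, m_f = 109,610 − 78,700 = 30,910 kg; Δv = 282×9.8×ln(3.546) = 2763.6×1.2658 ≈ 3498 m/s.
Stage 3: m₀ = 24,550 kg, m_f = 24,550 − 18,400 = 6,150 kg; Δv = 281×9.8×ln(3.992) = 2753.8×1.3843 ≈ 3812 m/s.
Total Δv = 5597 + 3498 + 3812 = 12907 m/s.

Δv ≈ 12900 m/s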